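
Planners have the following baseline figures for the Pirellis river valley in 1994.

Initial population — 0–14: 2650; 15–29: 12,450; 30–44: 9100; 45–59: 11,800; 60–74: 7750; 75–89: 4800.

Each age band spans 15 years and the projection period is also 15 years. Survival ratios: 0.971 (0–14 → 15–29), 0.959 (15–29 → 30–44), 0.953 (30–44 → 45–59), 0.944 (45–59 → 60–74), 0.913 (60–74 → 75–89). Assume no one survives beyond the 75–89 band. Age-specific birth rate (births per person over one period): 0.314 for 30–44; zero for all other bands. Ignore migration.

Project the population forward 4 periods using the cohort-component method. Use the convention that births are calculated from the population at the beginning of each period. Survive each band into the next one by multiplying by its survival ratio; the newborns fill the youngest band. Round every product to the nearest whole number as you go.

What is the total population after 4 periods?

(Bands numbered youngest = 1 to oldest = 6.)
After projecting period 1:
Births: 9100 * 0.314 = 2857
Band 2: 2650 * 0.971 = 2573
Band 3: 12450 * 0.959 = 11940
Band 4: 9100 * 0.953 = 8672
Band 5: 11800 * 0.944 = 11139
Band 6: 7750 * 0.913 = 7076
Population now: 0–14=2857, 15–29=2573, 30–44=11940, 45–59=8672, 60–74=11139, 75–89=7076
After projecting period 2:
Births: 11940 * 0.314 = 3749
Band 2: 2857 * 0.971 = 2774
Band 3: 2573 * 0.959 = 2468
Band 4: 11940 * 0.953 = 11379
Band 5: 8672 * 0.944 = 8186
Band 6: 11139 * 0.913 = 10170
Population now: 0–14=3749, 15–29=2774, 30–44=2468, 45–59=11379, 60–74=8186, 75–89=10170
After projecting period 3:
Births: 2468 * 0.314 = 775
Band 2: 3749 * 0.971 = 3640
Band 3: 2774 * 0.959 = 2660
Band 4: 2468 * 0.953 = 2352
Band 5: 11379 * 0.944 = 10742
Band 6: 8186 * 0.913 = 7474
Population now: 0–14=775, 15–29=3640, 30–44=2660, 45–59=2352, 60–74=10742, 75–89=7474
After projecting period 4:
Births: 2660 * 0.314 = 835
Band 2: 775 * 0.971 = 753
Band 3: 3640 * 0.959 = 3491
Band 4: 2660 * 0.953 = 2535
Band 5: 2352 * 0.944 = 2220
Band 6: 10742 * 0.913 = 9807
Population now: 0–14=835, 15–29=753, 30–44=3491, 45–59=2535, 60–74=2220, 75–89=9807
Total after period 4: 835 + 753 + 3491 + 2535 + 2220 + 9807 = 19641

19641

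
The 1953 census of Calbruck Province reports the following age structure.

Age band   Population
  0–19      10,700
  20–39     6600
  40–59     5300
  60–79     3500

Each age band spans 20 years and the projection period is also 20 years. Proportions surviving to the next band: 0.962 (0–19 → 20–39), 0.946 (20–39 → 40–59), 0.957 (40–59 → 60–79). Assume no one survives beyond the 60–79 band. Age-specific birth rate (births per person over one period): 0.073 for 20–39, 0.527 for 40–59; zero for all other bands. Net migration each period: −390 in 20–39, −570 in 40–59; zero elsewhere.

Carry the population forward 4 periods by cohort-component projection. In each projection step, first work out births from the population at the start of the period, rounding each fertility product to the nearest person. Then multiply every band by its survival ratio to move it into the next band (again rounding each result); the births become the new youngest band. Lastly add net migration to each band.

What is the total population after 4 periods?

9967

[period 1]
Births: 6600 × 0.073 = 482, 5300 × 0.527 = 2793 → total 3275
20–39: 10700 × 0.962 = 10293
40–59: 6600 × 0.946 = 6244
60–79: 5300 × 0.957 = 5072
Net migration: 20–39 − 390 → 9903; 40–59 − 570 → 5674
Giving 3275 / 9903 / 5674 / 5072.
[period 2]
Births: 9903 × 0.073 = 723, 5674 × 0.527 = 2990 → total 3713
20–39: 3275 × 0.962 = 3151
40–59: 9903 × 0.946 = 9368
60–79: 5674 × 0.957 = 5430
Net migration: 20–39 − 390 → 2761; 40–59 − 570 → 8798
Giving 3713 / 2761 / 8798 / 5430.
[period 3]
Births: 2761 × 0.073 = 202, 8798 × 0.527 = 4637 → total 4839
20–39: 3713 × 0.962 = 3572
40–59: 2761 × 0.946 = 2612
60–79: 8798 × 0.957 = 8420
Net migration: 20–39 − 390 → 3182; 40–59 − 570 → 2042
Giving 4839 / 3182 / 2042 / 8420.
[period 4]
Births: 3182 × 0.073 = 232, 2042 × 0.527 = 1076 → total 1308
20–39: 4839 × 0.962 = 4655
40–59: 3182 × 0.946 = 3010
60–79: 2042 × 0.957 = 1954
Net migration: 20–39 − 390 → 4265; 40–59 − 570 → 2440
Giving 1308 / 4265 / 2440 / 1954.
Total after period 4: 1308 + 4265 + 2440 + 1954 = 9967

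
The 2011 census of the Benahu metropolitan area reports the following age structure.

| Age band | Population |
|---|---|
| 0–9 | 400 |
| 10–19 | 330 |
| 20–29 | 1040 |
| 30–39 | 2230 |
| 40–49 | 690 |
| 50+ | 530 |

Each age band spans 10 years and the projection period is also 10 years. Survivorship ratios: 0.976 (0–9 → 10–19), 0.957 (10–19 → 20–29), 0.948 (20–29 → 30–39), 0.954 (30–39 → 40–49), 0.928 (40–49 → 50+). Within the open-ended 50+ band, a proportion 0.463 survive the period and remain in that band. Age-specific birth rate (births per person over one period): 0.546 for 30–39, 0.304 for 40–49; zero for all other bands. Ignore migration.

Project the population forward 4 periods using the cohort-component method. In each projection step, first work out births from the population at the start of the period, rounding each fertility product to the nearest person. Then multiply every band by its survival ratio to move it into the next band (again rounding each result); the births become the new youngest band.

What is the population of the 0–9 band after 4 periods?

280

After projecting period 1:
Births: 2230 × 0.546 = 1218 ; 690 × 0.304 = 210 ⇒ total 1428
10–19: 400 × 0.976 = 390
20–29: 330 × 0.957 = 316
30–39: 1040 × 0.948 = 986
40–49: 2230 × 0.954 = 2127
50+: 690 × 0.928 + 530 × 0.463 = 640 + 245 = 885
→ [1428, 390, 316, 986, 2127, 885]
After projecting period 2:
Births: 986 × 0.546 = 538 ; 2127 × 0.304 = 647 ⇒ total 1185
10–19: 1428 × 0.976 = 1394
20–29: 390 × 0.957 = 373
30–39: 316 × 0.948 = 300
40–49: 986 × 0.954 = 941
50+: 2127 × 0.928 + 885 × 0.463 = 1974 + 410 = 2384
→ [1185, 1394, 373, 300, 941, 2384]
After projecting period 3:
Births: 300 × 0.546 = 164 ; 941 × 0.304 = 286 ⇒ total 450
10–19: 1185 × 0.976 = 1157
20–29: 1394 × 0.957 = 1334
30–39: 373 × 0.948 = 354
40–49: 300 × 0.954 = 286
50+: 941 × 0.928 + 2384 × 0.463 = 873 + 1104 = 1977
→ [450, 1157, 1334, 354, 286, 1977]
After projecting period 4:
Births: 354 × 0.546 = 193 ; 286 × 0.304 = 87 ⇒ total 280
10–19: 450 × 0.976 = 439
20–29: 1157 × 0.957 = 1107
30–39: 1334 × 0.948 = 1265
40–49: 354 × 0.954 = 338
50+: 286 × 0.928 + 1977 × 0.463 = 265 + 915 = 1180
→ [280, 439, 1107, 1265, 338, 1180]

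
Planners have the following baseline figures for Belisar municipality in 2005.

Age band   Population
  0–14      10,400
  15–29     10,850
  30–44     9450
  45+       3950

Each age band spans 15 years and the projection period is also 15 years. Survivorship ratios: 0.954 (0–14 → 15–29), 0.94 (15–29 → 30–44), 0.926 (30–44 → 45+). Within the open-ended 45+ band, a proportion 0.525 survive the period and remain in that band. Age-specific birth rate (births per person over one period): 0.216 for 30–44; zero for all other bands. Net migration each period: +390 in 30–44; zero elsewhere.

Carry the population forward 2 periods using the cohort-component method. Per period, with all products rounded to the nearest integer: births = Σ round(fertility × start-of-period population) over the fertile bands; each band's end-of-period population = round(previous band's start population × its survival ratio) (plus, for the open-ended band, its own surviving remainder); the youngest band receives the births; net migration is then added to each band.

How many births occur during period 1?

2041

Let group 1 be 0–14 through group 4 = 45+.
— Period 1 —
Births: 9450 × 0.216 = 2041
Group 2: 10400 × 0.954 = 9922
Group 3: 10850 × 0.94 = 10199
Group 4: 9450 × 0.926 + 3950 × 0.525 = 8751 + 2074 = 10825
Net migration: Group 3 + 390 → 10589
Giving 2041 / 9922 / 10589 / 10825.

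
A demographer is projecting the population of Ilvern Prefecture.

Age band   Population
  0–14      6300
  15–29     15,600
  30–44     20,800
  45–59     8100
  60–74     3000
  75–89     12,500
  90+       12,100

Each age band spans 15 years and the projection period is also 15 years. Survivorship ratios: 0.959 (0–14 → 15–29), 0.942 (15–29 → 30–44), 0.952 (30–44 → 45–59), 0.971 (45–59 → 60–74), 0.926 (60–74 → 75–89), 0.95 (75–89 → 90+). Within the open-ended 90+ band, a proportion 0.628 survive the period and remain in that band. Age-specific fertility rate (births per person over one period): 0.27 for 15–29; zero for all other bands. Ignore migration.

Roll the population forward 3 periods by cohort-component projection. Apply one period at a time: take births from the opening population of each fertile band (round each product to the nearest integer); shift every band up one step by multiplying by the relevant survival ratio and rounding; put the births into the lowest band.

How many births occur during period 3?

— Period 1 —
Births: 15600 * 0.27 = 4212
15–29: 6300 * 0.959 = 6042
30–44: 15600 * 0.942 = 14695
45–59: 20800 * 0.952 = 19802
60–74: 8100 * 0.971 = 7865
75–89: 3000 * 0.926 = 2778
90+: 12500 * 0.95 + 12100 * 0.628 = 11875 + 7599 = 19474
Population now: 0–14=4212, 15–29=6042, 30–44=14695, 45–59=19802, 60–74=7865, 75–89=2778, 90+=19474
— Period 2 —
Births: 6042 * 0.27 = 1631
15–29: 4212 * 0.959 = 4039
30–44: 6042 * 0.942 = 5692
45–59: 14695 * 0.952 = 13990
60–74: 19802 * 0.971 = 19228
75–89: 7865 * 0.926 = 7283
90+: 2778 * 0.95 + 19474 * 0.628 = 2639 + 12230 = 14869
Population now: 0–14=1631, 15–29=4039, 30–44=5692, 45–59=13990, 60–74=19228, 75–89=7283, 90+=14869
— Period 3 —
Births: 4039 * 0.27 = 1091
15–29: 1631 * 0.959 = 1564
30–44: 4039 * 0.942 = 3805
45–59: 5692 * 0.952 = 5419
60–74: 13990 * 0.971 = 13584
75–89: 19228 * 0.926 = 17805
90+: 7283 * 0.95 + 14869 * 0.628 = 6919 + 9338 = 16257
Population now: 0–14=1091, 15–29=1564, 30–44=3805, 45–59=5419, 60–74=13584, 75–89=17805, 90+=16257

1091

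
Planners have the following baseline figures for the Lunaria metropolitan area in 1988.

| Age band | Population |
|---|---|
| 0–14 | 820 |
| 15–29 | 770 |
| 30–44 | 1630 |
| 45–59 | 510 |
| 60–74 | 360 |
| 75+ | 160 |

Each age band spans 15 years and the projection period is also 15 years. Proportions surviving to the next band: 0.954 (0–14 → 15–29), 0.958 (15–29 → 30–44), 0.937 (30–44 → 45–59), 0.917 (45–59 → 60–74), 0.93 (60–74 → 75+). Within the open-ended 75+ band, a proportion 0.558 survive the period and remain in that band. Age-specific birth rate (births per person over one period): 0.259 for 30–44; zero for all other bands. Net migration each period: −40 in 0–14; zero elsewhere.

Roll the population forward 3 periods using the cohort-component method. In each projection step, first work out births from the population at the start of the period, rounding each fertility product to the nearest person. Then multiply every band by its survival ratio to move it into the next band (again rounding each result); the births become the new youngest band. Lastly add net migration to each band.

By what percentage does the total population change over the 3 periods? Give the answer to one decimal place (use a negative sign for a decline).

-13.9

Period 1.
Births: 1630 × 0.259 = 422
15–29: 820 × 0.954 = 782
30–44: 770 × 0.958 = 738
45–59: 1630 × 0.937 = 1527
60–74: 510 × 0.917 = 468
75+: 360 × 0.93 + 160 × 0.558 = 335 + 89 = 424
Net migration: 0–14 − 40 → 382
End of period: [382, 782, 738, 1527, 468, 424]
Period 2.
Births: 738 × 0.259 = 191
15–29: 382 × 0.954 = 364
30–44: 782 × 0.958 = 749
45–59: 738 × 0.937 = 692
60–74: 1527 × 0.917 = 1400
75+: 468 × 0.93 + 424 × 0.558 = 435 + 237 = 672
Net migration: 0–14 − 40 → 151
End of period: [151, 364, 749, 692, 1400, 672]
Period 3.
Births: 749 × 0.259 = 194
15–29: 151 × 0.954 = 144
30–44: 364 × 0.958 = 349
45–59: 749 × 0.937 = 702
60–74: 692 × 0.917 = 635
75+: 1400 × 0.93 + 672 × 0.558 = 1302 + 375 = 1677
Net migration: 0–14 − 40 → 154
End of period: [154, 144, 349, 702, 635, 1677]
Total: 4250 → 3661; change = -589; percentage change = -13.9%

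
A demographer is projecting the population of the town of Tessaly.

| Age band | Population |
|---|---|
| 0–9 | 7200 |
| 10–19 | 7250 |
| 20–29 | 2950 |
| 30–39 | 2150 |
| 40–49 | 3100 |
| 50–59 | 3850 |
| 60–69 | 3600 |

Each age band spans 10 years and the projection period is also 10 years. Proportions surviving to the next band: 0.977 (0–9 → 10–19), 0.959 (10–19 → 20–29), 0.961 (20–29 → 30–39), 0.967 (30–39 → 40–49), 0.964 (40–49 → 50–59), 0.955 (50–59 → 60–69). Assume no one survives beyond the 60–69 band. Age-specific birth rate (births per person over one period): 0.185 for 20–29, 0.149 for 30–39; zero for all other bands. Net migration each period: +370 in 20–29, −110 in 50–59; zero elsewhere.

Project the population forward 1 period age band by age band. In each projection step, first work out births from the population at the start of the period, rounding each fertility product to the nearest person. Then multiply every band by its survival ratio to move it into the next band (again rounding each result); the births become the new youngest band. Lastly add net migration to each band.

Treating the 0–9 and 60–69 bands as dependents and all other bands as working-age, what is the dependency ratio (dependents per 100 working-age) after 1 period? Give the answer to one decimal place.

— Period 1 —
Births: 2950 × 0.185 = 546 ; 2150 × 0.149 = 320 → 866
10–19: 7200 × 0.977 = 7034
20–29: 7250 × 0.959 = 6953
30–39: 2950 × 0.961 = 2835
40–49: 2150 × 0.967 = 2079
50–59: 3100 × 0.964 = 2988
60–69: 3850 × 0.955 = 3677
Net migration: 20–29 + 370 → 7323; 50–59 − 110 → 2878
Giving 866 / 7034 / 7323 / 2835 / 2079 / 2878 / 3677.
Dependents (band 0–9 + band 60–69) = 866 + 3677 = 4543; working-age = 22149; ratio = 4543/22149 × 100 = 20.5

20.5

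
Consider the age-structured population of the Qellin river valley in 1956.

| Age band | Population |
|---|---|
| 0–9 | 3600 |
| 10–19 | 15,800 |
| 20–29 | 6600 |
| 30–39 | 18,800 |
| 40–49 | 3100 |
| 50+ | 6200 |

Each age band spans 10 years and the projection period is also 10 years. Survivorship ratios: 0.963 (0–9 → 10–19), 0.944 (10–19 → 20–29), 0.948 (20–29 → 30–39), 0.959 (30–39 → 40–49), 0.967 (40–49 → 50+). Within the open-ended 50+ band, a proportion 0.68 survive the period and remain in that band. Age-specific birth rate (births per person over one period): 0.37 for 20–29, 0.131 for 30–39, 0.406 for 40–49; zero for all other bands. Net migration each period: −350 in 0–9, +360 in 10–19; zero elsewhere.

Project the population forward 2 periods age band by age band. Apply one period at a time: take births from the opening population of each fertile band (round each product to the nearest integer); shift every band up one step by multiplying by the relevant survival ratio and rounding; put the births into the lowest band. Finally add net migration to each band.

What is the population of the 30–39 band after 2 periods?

14139

Period 1.
Births: 6600 × 0.37 = 2442, 18800 × 0.131 = 2463, 3100 × 0.406 = 1259 → total 6164
10–19: 3600 × 0.963 = 3467
20–29: 15800 × 0.944 = 14915
30–39: 6600 × 0.948 = 6257
40–49: 18800 × 0.959 = 18029
50+: 3100 × 0.967 + 6200 × 0.68 = 2998 + 4216 = 7214
Net migration: 0–9 − 350 → 5814; 10–19 + 360 → 3827
Giving 5814 / 3827 / 14915 / 6257 / 18029 / 7214.
Period 2.
Births: 14915 × 0.37 = 5519, 6257 × 0.131 = 820, 18029 × 0.406 = 7320 → total 13659
10–19: 5814 × 0.963 = 5599
20–29: 3827 × 0.944 = 3613
30–39: 14915 × 0.948 = 14139
40–49: 6257 × 0.959 = 6000
50+: 18029 × 0.967 + 7214 × 0.68 = 17434 + 4906 = 22340
Net migration: 0–9 − 350 → 13309; 10–19 + 360 → 5959
Giving 13309 / 5959 / 3613 / 14139 / 6000 / 22340.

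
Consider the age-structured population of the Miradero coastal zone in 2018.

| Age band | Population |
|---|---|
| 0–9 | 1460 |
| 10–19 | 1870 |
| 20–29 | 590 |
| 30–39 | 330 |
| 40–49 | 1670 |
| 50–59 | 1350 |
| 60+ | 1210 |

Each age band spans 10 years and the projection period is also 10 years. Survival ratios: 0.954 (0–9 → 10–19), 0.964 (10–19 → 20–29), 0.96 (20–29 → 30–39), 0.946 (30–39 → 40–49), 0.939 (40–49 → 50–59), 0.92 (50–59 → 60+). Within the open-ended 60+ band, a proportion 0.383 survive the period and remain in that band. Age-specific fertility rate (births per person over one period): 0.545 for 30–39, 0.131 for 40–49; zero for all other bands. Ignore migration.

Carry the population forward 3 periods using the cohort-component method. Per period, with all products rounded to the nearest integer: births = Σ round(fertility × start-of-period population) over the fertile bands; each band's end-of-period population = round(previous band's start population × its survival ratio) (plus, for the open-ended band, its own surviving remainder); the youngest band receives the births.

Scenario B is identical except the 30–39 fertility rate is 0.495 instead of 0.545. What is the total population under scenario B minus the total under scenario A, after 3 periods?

Numbering the bands 1..7 from youngest to oldest:
— Period 1 —
Births: 330 × 0.545 = 180  |  1670 × 0.131 = 219 → 399
Band 2: 1460 × 0.954 = 1393
Band 3: 1870 × 0.964 = 1803
Band 4: 590 × 0.96 = 566
Band 5: 330 × 0.946 = 312
Band 6: 1670 × 0.939 = 1568
Band 7: 1350 × 0.92 + 1210 × 0.383 = 1242 + 463 = 1705
Giving 399 / 1393 / 1803 / 566 / 312 / 1568 / 1705.
— Period 2 —
Births: 566 × 0.545 = 308  |  312 × 0.131 = 41 → 349
Band 2: 399 × 0.954 = 381
Band 3: 1393 × 0.964 = 1343
Band 4: 1803 × 0.96 = 1731
Band 5: 566 × 0.946 = 535
Band 6: 312 × 0.939 = 293
Band 7: 1568 × 0.92 + 1705 × 0.383 = 1443 + 653 = 2096
Giving 349 / 381 / 1343 / 1731 / 535 / 293 / 2096.
— Period 3 —
Births: 1731 × 0.545 = 943  |  535 × 0.131 = 70 → 1013
Band 2: 349 × 0.954 = 333
Band 3: 381 × 0.964 = 367
Band 4: 1343 × 0.96 = 1289
Band 5: 1731 × 0.946 = 1638
Band 6: 535 × 0.939 = 502
Band 7: 293 × 0.92 + 2096 × 0.383 = 270 + 803 = 1073
Giving 1013 / 333 / 367 / 1289 / 1638 / 502 / 1073.
Scenario A total after 3 periods: 6215
Scenario B projection —
— Period 1 —
Births: 330 × 0.495 = 163  |  1670 × 0.131 = 219 → 382
Band 2: 1460 × 0.954 = 1393
Band 3: 1870 × 0.964 = 1803
Band 4: 590 × 0.96 = 566
Band 5: 330 × 0.946 = 312
Band 6: 1670 × 0.939 = 1568
Band 7: 1350 × 0.92 + 1210 × 0.383 = 1242 + 463 = 1705
Giving 382 / 1393 / 1803 / 566 / 312 / 1568 / 1705.
— Period 2 —
Births: 566 × 0.495 = 280  |  312 × 0.131 = 41 → 321
Band 2: 382 × 0.954 = 364
Band 3: 1393 × 0.964 = 1343
Band 4: 1803 × 0.96 = 1731
Band 5: 566 × 0.946 = 535
Band 6: 312 × 0.939 = 293
Band 7: 1568 × 0.92 + 1705 × 0.383 = 1443 + 653 = 2096
Giving 321 / 364 / 1343 / 1731 / 535 / 293 / 2096.
— Period 3 —
Births: 1731 × 0.495 = 857  |  535 × 0.131 = 70 → 927
Band 2: 321 × 0.954 = 306
Band 3: 364 × 0.964 = 351
Band 4: 1343 × 0.96 = 1289
Band 5: 1731 × 0.946 = 1638
Band 6: 535 × 0.939 = 502
Band 7: 293 × 0.92 + 2096 × 0.383 = 270 + 803 = 1073
Giving 927 / 306 / 351 / 1289 / 1638 / 502 / 1073.
Scenario B total after 3 periods: 6086
Difference B − A = 6086 − 6215 = -129

-129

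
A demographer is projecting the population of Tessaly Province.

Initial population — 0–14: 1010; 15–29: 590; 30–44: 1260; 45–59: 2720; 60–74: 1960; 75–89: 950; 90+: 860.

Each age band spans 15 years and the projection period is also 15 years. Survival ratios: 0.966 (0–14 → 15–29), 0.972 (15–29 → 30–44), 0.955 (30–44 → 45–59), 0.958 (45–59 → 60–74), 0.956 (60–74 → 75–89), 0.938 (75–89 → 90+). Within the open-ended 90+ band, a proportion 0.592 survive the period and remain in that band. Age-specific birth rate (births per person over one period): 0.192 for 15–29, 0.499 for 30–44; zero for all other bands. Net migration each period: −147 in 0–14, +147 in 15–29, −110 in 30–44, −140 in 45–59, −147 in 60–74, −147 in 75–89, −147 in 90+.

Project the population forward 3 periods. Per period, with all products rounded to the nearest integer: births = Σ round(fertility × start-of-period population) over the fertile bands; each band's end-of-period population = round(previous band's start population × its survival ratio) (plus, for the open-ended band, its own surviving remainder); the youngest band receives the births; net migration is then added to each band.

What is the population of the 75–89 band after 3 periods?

686

Call the groups 1 to 7, youngest first.
— Period 1 —
Births: 590 * 0.192 = 113  |  1260 * 0.499 = 629 ⇒ total 742
Group 2: 1010 * 0.966 = 976
Group 3: 590 * 0.972 = 573
Group 4: 1260 * 0.955 = 1203
Group 5: 2720 * 0.958 = 2606
Group 6: 1960 * 0.956 = 1874
Group 7: 950 * 0.938 + 860 * 0.592 = 891 + 509 = 1400
Net migration: Group 1 − 147 → 595; Group 2 + 147 → 1123; Group 3 − 110 → 463; Group 4 − 140 → 1063; Group 5 − 147 → 2459; Group 6 − 147 → 1727; Group 7 − 147 → 1253
Giving 595 / 1123 / 463 / 1063 / 2459 / 1727 / 1253.
— Period 2 —
Births: 1123 * 0.192 = 216  |  463 * 0.499 = 231 ⇒ total 447
Group 2: 595 * 0.966 = 575
Group 3: 1123 * 0.972 = 1092
Group 4: 463 * 0.955 = 442
Group 5: 1063 * 0.958 = 1018
Group 6: 2459 * 0.956 = 2351
Group 7: 1727 * 0.938 + 1253 * 0.592 = 1620 + 742 = 2362
Net migration: Group 1 − 147 → 300; Group 2 + 147 → 722; Group 3 − 110 → 982; Group 4 − 140 → 302; Group 5 − 147 → 871; Group 6 − 147 → 2204; Group 7 − 147 → 2215
Giving 300 / 722 / 982 / 302 / 871 / 2204 / 2215.
— Period 3 —
Births: 722 * 0.192 = 139  |  982 * 0.499 = 490 ⇒ total 629
Group 2: 300 * 0.966 = 290
Group 3: 722 * 0.972 = 702
Group 4: 982 * 0.955 = 938
Group 5: 302 * 0.958 = 289
Group 6: 871 * 0.956 = 833
Group 7: 2204 * 0.938 + 2215 * 0.592 = 2067 + 1311 = 3378
Net migration: Group 1 − 147 → 482; Group 2 + 147 → 437; Group 3 − 110 → 592; Group 4 − 140 → 798; Group 5 − 147 → 142; Group 6 − 147 → 686; Group 7 − 147 → 3231
Giving 482 / 437 / 592 / 798 / 142 / 686 / 3231.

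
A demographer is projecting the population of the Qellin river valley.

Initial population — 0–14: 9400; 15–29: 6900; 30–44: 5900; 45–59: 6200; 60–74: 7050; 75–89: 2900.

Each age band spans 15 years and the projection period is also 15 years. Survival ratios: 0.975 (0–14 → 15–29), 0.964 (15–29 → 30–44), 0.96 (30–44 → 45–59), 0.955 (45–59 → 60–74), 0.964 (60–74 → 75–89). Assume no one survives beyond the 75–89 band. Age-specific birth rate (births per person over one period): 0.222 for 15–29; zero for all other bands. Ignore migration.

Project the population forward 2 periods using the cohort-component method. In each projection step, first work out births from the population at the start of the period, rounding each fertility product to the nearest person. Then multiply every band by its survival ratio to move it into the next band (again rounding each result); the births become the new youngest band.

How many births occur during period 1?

1532

— Period 1 —
Births: 6900 × 0.222 = 1532
15–29: 9400 × 0.975 = 9165
30–44: 6900 × 0.964 = 6652
45–59: 5900 × 0.96 = 5664
60–74: 6200 × 0.955 = 5921
75–89: 7050 × 0.964 = 6796
End of period: [1532, 9165, 6652, 5664, 5921, 6796]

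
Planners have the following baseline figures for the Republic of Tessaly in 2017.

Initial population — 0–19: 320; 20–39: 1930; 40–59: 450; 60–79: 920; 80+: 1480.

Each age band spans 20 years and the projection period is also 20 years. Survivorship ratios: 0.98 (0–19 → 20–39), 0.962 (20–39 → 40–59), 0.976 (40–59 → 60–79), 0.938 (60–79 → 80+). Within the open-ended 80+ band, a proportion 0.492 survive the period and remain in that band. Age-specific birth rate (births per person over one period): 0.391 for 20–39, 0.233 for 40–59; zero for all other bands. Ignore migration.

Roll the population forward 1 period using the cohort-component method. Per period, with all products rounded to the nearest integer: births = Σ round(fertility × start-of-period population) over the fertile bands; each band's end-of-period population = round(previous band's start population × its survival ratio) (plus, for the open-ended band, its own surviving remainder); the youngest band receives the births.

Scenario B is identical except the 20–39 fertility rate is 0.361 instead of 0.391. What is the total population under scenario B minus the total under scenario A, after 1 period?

-58

(Groups numbered youngest = 1 to oldest = 5.)
[period 1]
Births: 1930 * 0.391 = 755 ; 450 * 0.233 = 105 ⇒ total 860
Group 2: 320 * 0.98 = 314
Group 3: 1930 * 0.962 = 1857
Group 4: 450 * 0.976 = 439
Group 5: 920 * 0.938 + 1480 * 0.492 = 863 + 728 = 1591
End of period: [860, 314, 1857, 439, 1591]
Scenario A total after 1 period: 5061
Scenario B projection —
[period 1]
Births: 1930 * 0.361 = 697 ; 450 * 0.233 = 105 ⇒ total 802
Group 2: 320 * 0.98 = 314
Group 3: 1930 * 0.962 = 1857
Group 4: 450 * 0.976 = 439
Group 5: 920 * 0.938 + 1480 * 0.492 = 863 + 728 = 1591
End of period: [802, 314, 1857, 439, 1591]
Scenario B total after 1 period: 5003
Difference B − A = 5003 − 5061 = -58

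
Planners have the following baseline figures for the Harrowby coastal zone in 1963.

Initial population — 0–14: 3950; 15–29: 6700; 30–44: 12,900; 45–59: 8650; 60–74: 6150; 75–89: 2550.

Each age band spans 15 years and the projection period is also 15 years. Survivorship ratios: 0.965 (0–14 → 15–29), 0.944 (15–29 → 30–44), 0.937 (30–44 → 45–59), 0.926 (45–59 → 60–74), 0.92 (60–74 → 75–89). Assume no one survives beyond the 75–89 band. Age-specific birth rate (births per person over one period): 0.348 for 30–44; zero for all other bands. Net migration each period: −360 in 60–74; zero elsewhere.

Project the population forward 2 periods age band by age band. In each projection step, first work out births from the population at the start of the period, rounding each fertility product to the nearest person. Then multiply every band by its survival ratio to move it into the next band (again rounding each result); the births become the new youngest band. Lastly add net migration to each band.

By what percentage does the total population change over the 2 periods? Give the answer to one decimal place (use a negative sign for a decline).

-17.0

— Period 1 —
Births: 12900 × 0.348 = 4489
15–29: 3950 × 0.965 = 3812
30–44: 6700 × 0.944 = 6325
45–59: 12900 × 0.937 = 12087
60–74: 8650 × 0.926 = 8010
75–89: 6150 × 0.92 = 5658
Net migration: 60–74 − 360 → 7650
End of period: [4489, 3812, 6325, 12087, 7650, 5658]
— Period 2 —
Births: 6325 × 0.348 = 2201
15–29: 4489 × 0.965 = 4332
30–44: 3812 × 0.944 = 3599
45–59: 6325 × 0.937 = 5927
60–74: 12087 × 0.926 = 11193
75–89: 7650 × 0.92 = 7038
Net migration: 60–74 − 360 → 10833
End of period: [2201, 4332, 3599, 5927, 10833, 7038]
Total: 40900 → 33930; change = -6970; percentage change = -17.0%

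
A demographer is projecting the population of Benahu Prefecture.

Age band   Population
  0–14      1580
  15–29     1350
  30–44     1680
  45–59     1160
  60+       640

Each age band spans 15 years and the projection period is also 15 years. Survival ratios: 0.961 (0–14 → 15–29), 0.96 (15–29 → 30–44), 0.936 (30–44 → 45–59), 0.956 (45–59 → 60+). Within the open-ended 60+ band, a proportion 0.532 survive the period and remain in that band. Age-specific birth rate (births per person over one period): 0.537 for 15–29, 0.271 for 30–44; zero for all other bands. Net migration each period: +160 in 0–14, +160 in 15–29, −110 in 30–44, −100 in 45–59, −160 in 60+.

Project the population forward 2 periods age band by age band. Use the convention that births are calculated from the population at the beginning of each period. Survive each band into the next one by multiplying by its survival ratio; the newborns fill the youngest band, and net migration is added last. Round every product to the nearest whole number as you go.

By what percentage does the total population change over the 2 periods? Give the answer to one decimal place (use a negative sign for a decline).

13.5

— Period 1 —
Births: 1350 * 0.537 = 725  |  1680 * 0.271 = 455 ⇒ total 1180
15–29: 1580 * 0.961 = 1518
30–44: 1350 * 0.96 = 1296
45–59: 1680 * 0.936 = 1572
60+: 1160 * 0.956 + 640 * 0.532 = 1109 + 340 = 1449
Net migration: 0–14 + 160 → 1340; 15–29 + 160 → 1678; 30–44 − 110 → 1186; 45–59 − 100 → 1472; 60+ − 160 → 1289
Population now: 0–14=1340, 15–29=1678, 30–44=1186, 45–59=1472, 60+=1289
— Period 2 —
Births: 1678 * 0.537 = 901  |  1186 * 0.271 = 321 ⇒ total 1222
15–29: 1340 * 0.961 = 1288
30–44: 1678 * 0.96 = 1611
45–59: 1186 * 0.936 = 1110
60+: 1472 * 0.956 + 1289 * 0.532 = 1407 + 686 = 2093
Net migration: 0–14 + 160 → 1382; 15–29 + 160 → 1448; 30–44 − 110 → 1501; 45–59 − 100 → 1010; 60+ − 160 → 1933
Population now: 0–14=1382, 15–29=1448, 30–44=1501, 45–59=1010, 60+=1933
Total: 6410 → 7274; change = 864; percentage change = 13.5%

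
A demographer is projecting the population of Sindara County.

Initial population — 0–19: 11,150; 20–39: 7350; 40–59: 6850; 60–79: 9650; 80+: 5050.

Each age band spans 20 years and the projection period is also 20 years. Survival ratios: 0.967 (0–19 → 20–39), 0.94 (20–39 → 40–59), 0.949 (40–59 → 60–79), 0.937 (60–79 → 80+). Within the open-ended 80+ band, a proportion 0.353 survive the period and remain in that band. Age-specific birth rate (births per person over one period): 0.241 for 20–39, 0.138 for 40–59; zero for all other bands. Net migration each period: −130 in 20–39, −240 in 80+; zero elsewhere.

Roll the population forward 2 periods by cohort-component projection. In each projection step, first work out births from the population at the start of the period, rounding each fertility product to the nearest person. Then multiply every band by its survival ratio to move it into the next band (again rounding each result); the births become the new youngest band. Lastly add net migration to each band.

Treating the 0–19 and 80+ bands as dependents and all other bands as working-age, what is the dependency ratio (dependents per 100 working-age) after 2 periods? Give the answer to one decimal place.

68.8

— Period 1 —
Births: 7350 × 0.241 = 1771, 6850 × 0.138 = 945 ⇒ total 2716
20–39: 11150 × 0.967 = 10782
40–59: 7350 × 0.94 = 6909
60–79: 6850 × 0.949 = 6501
80+: 9650 × 0.937 + 5050 × 0.353 = 9042 + 1783 = 10825
Net migration: 20–39 − 130 → 10652; 80+ − 240 → 10585
Giving 2716 / 10652 / 6909 / 6501 / 10585.
— Period 2 —
Births: 10652 × 0.241 = 2567, 6909 × 0.138 = 953 ⇒ total 3520
20–39: 2716 × 0.967 = 2626
40–59: 10652 × 0.94 = 10013
60–79: 6909 × 0.949 = 6557
80+: 6501 × 0.937 + 10585 × 0.353 = 6091 + 3737 = 9828
Net migration: 20–39 − 130 → 2496; 80+ − 240 → 9588
Giving 3520 / 2496 / 10013 / 6557 / 9588.
Dependents (band 0–19 + band 80+) = 3520 + 9588 = 13108; working-age = 19066; ratio = 13108/19066 × 100 = 68.8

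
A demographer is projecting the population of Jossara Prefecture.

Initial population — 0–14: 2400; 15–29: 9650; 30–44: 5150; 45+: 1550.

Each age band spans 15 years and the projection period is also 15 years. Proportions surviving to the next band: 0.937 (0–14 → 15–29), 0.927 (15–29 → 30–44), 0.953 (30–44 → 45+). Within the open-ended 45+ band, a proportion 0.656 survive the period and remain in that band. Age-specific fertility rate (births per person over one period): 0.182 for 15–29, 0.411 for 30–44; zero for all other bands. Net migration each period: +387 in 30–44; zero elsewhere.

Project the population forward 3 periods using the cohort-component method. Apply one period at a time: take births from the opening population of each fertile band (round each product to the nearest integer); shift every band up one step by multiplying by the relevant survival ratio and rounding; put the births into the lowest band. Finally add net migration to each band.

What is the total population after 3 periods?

Call the bands 1 to 4, youngest first.
Period 1:
Births: 9650 * 0.182 = 1756  |  5150 * 0.411 = 2117 — total 3873
Band 2: 2400 * 0.937 = 2249
Band 3: 9650 * 0.927 = 8946
Band 4: 5150 * 0.953 + 1550 * 0.656 = 4908 + 1017 = 5925
Net migration: Band 3 + 387 → 9333
Population now: 0–14=3873, 15–29=2249, 30–44=9333, 45+=5925
Period 2:
Births: 2249 * 0.182 = 409  |  9333 * 0.411 = 3836 — total 4245
Band 2: 3873 * 0.937 = 3629
Band 3: 2249 * 0.927 = 2085
Band 4: 9333 * 0.953 + 5925 * 0.656 = 8894 + 3887 = 12781
Net migration: Band 3 + 387 → 2472
Population now: 0–14=4245, 15–29=3629, 30–44=2472, 45+=12781
Period 3:
Births: 3629 * 0.182 = 660  |  2472 * 0.411 = 1016 — total 1676
Band 2: 4245 * 0.937 = 3978
Band 3: 3629 * 0.927 = 3364
Band 4: 2472 * 0.953 + 12781 * 0.656 = 2356 + 8384 = 10740
Net migration: Band 3 + 387 → 3751
Population now: 0–14=1676, 15–29=3978, 30–44=3751, 45+=10740
Total after period 3: 1676 + 3978 + 3751 + 10740 = 20145

20145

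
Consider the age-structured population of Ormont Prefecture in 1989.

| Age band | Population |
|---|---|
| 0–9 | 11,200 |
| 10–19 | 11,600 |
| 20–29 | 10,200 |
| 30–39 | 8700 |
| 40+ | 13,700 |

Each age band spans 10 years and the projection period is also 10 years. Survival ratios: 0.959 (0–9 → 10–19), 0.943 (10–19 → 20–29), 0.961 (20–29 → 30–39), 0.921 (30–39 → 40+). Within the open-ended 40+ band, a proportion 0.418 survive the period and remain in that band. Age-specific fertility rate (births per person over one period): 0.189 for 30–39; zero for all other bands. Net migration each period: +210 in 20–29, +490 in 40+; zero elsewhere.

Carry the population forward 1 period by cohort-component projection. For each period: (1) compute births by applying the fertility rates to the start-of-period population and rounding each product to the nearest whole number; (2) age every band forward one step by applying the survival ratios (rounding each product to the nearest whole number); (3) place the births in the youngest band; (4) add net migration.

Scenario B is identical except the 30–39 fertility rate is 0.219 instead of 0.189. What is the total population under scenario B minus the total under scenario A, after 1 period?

— Period 1 —
Births: 8700 * 0.189 = 1644
10–19: 11200 * 0.959 = 10741
20–29: 11600 * 0.943 = 10939
30–39: 10200 * 0.961 = 9802
40+: 8700 * 0.921 + 13700 * 0.418 = 8013 + 5727 = 13740
Net migration: 20–29 + 210 → 11149; 40+ + 490 → 14230
End of period: [1644, 10741, 11149, 9802, 14230]
Scenario A total after 1 period: 47566
Scenario B projection —
— Period 1 —
Births: 8700 * 0.219 = 1905
10–19: 11200 * 0.959 = 10741
20–29: 11600 * 0.943 = 10939
30–39: 10200 * 0.961 = 9802
40+: 8700 * 0.921 + 13700 * 0.418 = 8013 + 5727 = 13740
Net migration: 20–29 + 210 → 11149; 40+ + 490 → 14230
End of period: [1905, 10741, 11149, 9802, 14230]
Scenario B total after 1 period: 47827
Difference B − A = 47827 − 47566 = 261

261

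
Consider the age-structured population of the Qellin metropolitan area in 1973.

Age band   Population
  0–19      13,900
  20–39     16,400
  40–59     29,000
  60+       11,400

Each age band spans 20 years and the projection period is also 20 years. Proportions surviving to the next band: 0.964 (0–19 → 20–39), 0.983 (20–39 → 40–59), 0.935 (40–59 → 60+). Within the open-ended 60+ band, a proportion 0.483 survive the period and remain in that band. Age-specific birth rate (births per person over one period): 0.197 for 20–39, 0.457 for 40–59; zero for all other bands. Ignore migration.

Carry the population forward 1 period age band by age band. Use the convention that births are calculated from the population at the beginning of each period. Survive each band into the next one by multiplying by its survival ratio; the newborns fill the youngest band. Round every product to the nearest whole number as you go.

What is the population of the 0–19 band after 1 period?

16484

Period 1.
Births: 16400 × 0.197 = 3231, 29000 × 0.457 = 13253 → 16484
20–39: 13900 × 0.964 = 13400
40–59: 16400 × 0.983 = 16121
60+: 29000 × 0.935 + 11400 × 0.483 = 27115 + 5506 = 32621
→ [16484, 13400, 16121, 32621]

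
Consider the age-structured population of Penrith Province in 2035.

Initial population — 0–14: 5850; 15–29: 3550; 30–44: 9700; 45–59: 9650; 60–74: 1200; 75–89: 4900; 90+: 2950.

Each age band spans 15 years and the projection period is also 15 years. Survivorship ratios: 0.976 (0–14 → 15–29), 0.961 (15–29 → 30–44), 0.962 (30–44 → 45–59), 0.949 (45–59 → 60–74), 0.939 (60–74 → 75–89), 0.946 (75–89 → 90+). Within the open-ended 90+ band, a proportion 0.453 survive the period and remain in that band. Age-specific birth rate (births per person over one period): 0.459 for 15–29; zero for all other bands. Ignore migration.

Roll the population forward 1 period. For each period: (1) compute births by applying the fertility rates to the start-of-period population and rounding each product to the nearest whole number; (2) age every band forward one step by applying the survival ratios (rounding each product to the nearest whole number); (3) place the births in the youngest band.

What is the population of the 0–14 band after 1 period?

1629

Numbering the groups 1..7 from youngest to oldest:
Period 1:
Births: 3550 × 0.459 = 1629
Group 2: 5850 × 0.976 = 5710
Group 3: 3550 × 0.961 = 3412
Group 4: 9700 × 0.962 = 9331
Group 5: 9650 × 0.949 = 9158
Group 6: 1200 × 0.939 = 1127
Group 7: 4900 × 0.946 + 2950 × 0.453 = 4635 + 1336 = 5971
Giving 1629 / 5710 / 3412 / 9331 / 9158 / 1127 / 5971.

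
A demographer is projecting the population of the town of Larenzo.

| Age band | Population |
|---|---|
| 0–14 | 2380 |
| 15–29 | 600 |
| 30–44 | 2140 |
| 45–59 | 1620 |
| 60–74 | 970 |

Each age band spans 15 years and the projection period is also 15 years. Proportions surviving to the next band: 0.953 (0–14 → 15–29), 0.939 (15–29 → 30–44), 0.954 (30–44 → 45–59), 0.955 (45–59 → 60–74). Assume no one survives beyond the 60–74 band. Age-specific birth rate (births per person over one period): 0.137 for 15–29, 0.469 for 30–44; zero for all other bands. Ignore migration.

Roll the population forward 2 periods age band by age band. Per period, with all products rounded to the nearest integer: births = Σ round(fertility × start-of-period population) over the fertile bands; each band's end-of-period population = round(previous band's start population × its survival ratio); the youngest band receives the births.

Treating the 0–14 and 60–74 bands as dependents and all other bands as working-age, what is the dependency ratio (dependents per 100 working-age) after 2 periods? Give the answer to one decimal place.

68.2

— Period 1 —
Births: 600 × 0.137 = 82, 2140 × 0.469 = 1004 — total 1086
15–29: 2380 × 0.953 = 2268
30–44: 600 × 0.939 = 563
45–59: 2140 × 0.954 = 2042
60–74: 1620 × 0.955 = 1547
End of period: [1086, 2268, 563, 2042, 1547]
— Period 2 —
Births: 2268 × 0.137 = 311, 563 × 0.469 = 264 — total 575
15–29: 1086 × 0.953 = 1035
30–44: 2268 × 0.939 = 2130
45–59: 563 × 0.954 = 537
60–74: 2042 × 0.955 = 1950
End of period: [575, 1035, 2130, 537, 1950]
Dependents (band 0–14 + band 60–74) = 575 + 1950 = 2525; working-age = 3702; ratio = 2525/3702 × 100 = 68.2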